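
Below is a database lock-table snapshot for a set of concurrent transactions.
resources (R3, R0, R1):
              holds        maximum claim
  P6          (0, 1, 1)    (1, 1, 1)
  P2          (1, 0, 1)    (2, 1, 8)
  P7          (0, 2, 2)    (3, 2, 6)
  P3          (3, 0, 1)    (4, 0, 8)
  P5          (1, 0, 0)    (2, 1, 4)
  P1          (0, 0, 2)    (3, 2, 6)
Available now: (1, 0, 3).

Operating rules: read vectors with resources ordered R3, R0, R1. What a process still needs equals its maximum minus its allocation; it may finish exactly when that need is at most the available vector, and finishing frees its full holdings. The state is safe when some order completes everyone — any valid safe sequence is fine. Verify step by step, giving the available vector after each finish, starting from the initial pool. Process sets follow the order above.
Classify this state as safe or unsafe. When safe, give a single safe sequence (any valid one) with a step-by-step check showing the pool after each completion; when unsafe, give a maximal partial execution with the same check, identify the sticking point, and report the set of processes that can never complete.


UNSAFE — no complete ordering exists.
Key observation: after P6, P5 the pool peaks at (2, 1, 4), and each blocked process is short somewhere: P2 on R1; P7 on R3; P3 on R1; P1 on R3, R0.
Going as far as possible: P6, P5; after that, nothing fits. Step-by-step check:
  pool = (1, 0, 3)
  P6 needs (1, 0, 0) <= (1, 0, 3) -> finishes; pool += (0, 1, 1) = (1, 1, 4)
  P5 needs (1, 1, 4) <= (1, 1, 4) -> finishes; pool += (1, 0, 0) = (2, 1, 4)
  P2 still needs (1, 1, 7) but only (2, 1, 4) is free — short on R1
  P7 still needs (3, 0, 4) but only (2, 1, 4) is free — short on R3
  P3 still needs (1, 0, 7) but only (2, 1, 4) is free — short on R1
  P1 still needs (3, 2, 4) but only (2, 1, 4) is free — short on R3 and R0
Never able to finish: P2, P7, P3 and P1.


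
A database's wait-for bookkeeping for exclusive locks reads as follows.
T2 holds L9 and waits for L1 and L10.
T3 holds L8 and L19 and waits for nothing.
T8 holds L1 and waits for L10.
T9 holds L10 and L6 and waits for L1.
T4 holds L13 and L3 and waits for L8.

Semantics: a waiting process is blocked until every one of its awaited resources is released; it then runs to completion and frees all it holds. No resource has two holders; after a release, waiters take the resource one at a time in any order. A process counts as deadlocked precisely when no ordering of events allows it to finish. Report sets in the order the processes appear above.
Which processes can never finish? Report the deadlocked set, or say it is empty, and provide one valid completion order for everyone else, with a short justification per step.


Deadlocked set: T2, T8 and T9.
Key observation: T8 -> T9 -> T8 is a circular wait — nothing in it can go first; T2 waits into the deadlock from upstream.
The rest can finish in the order T3, T4.
Check, step by step:
  run T3 (it waits on nothing); releases L8 and L19
  T4: everything it awaited (L8) is free; runs, freeing L13 and L3


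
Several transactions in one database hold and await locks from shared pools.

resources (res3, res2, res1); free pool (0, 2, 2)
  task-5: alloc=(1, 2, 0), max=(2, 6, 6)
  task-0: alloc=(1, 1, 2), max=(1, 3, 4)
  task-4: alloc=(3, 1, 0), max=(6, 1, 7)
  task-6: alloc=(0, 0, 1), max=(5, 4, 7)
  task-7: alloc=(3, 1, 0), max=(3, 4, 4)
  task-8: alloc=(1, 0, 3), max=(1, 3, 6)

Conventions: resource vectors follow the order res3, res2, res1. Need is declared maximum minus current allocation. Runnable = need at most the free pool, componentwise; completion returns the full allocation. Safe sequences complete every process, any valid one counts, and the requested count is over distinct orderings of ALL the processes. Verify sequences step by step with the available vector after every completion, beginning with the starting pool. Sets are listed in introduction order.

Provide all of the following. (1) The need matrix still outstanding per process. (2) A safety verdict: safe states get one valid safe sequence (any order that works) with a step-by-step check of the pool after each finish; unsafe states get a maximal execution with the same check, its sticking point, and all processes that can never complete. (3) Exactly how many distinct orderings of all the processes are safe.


(1) Outstanding need per process (order res3, res2, res1):
  task-5: (1, 4, 6)
  task-0: (0, 2, 2)
  task-4: (3, 0, 7)
  task-6: (5, 4, 6)
  task-7: (0, 3, 4)
  task-8: (0, 3, 3)
(2) SAFE, for example via the order task-0, task-8, task-7, task-5, task-6, task-4.
Key observation: task-0 is the earliest step where a requested resource binds exactly: need (0, 2, 2), pool (0, 2, 2) at its turn.
Walking it through:
  pool = (0, 2, 2)
  run task-0 (needs (0, 2, 2), free (0, 2, 2)); after release of (1, 1, 2) the pool is (1, 3, 4)
  run task-8 (needs (0, 3, 3), free (1, 3, 4)); after release of (1, 0, 3) the pool is (2, 3, 7)
  run task-7 (needs (0, 3, 4), free (2, 3, 7)); after release of (3, 1, 0) the pool is (5, 4, 7)
  run task-5 (needs (1, 4, 6), free (5, 4, 7)); after release of (1, 2, 0) the pool is (6, 6, 7)
  run task-6 (needs (5, 4, 6), free (6, 6, 7)); after release of (0, 0, 1) the pool is (6, 6, 8)
  run task-4 (needs (3, 0, 7), free (6, 6, 8)); after release of (3, 1, 0) the pool is (9, 7, 8)
(3) Exactly 12 of the possible complete orderings are safe sequences.


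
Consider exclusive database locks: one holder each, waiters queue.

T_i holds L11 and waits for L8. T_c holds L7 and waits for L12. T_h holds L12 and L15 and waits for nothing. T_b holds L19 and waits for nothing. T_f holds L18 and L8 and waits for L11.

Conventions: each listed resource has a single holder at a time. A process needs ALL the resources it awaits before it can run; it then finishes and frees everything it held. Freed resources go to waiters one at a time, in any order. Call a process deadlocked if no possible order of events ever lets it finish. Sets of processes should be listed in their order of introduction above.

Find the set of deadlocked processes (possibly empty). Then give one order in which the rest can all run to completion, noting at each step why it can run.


The deadlocked set is T_i and T_f.
Key observation: the knot is the closed ring of waits T_i -> T_f -> T_i; no other process is dragged down with it.
The rest can finish in the order T_b, T_h, T_c.
Step-by-step check:
  T_b waits on nothing -> runs at once and releases L19
  T_h waits on nothing -> runs at once and releases L12 and L15
  run T_c (all its waits — L12 — are resolved); releases L7


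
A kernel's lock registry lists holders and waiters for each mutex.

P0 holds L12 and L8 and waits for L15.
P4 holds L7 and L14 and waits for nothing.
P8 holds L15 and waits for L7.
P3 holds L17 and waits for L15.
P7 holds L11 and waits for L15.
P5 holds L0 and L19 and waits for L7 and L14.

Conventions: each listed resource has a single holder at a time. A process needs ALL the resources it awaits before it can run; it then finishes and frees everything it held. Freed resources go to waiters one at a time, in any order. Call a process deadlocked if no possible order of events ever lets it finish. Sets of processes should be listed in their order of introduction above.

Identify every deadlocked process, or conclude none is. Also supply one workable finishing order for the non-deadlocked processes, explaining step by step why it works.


No process is deadlocked.
Key observation: all waits point, directly or indirectly, at processes that can finish, so nothing is permanently blocked.
The rest can finish in the order P4, P8, P7, P0, P3, P5.
Step-by-step check:
  run P4 (it waits on nothing); releases L7 and L14
  run P8 (all its waits — L7 — are resolved); releases L15
  run P7 (all its waits — L15 — are resolved); releases L11
  run P0 (all its waits — L15 — are resolved); releases L12 and L8
  run P3 (all its waits — L15 — are resolved); releases L17
  run P5 (all its waits — L7 and L14 — are resolved); releases L0 and L19


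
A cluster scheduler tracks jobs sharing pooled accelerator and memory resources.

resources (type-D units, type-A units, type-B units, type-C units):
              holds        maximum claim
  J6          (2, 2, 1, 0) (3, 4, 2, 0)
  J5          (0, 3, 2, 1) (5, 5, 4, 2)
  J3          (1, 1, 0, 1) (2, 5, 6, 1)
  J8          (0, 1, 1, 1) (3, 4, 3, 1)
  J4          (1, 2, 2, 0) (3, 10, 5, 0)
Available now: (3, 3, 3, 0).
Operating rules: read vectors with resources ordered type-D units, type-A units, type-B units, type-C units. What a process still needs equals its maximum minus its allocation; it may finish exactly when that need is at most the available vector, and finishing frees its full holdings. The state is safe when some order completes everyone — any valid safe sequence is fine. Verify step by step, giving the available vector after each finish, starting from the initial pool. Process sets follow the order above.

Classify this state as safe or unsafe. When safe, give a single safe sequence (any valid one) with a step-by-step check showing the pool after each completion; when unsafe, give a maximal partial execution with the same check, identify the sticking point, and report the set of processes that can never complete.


SAFE — a valid safe sequence is J8, J6, J5, J4, J3.
Key observation: the order's first zero-slack moment is J8 ((3, 3, 2, 0) needed, (3, 3, 3, 0) free — a requested resource with nothing to spare).
Walking it through:
  pool = (3, 3, 3, 0)
  run J8 (needs (3, 3, 2, 0), free (3, 3, 3, 0)); after release of (0, 1, 1, 1) the pool is (3, 4, 4, 1)
  run J6 (needs (1, 2, 1, 0), free (3, 4, 4, 1)); after release of (2, 2, 1, 0) the pool is (5, 6, 5, 1)
  run J5 (needs (5, 2, 2, 1), free (5, 6, 5, 1)); after release of (0, 3, 2, 1) the pool is (5, 9, 7, 2)
  run J4 (needs (2, 8, 3, 0), free (5, 9, 7, 2)); after release of (1, 2, 2, 0) the pool is (6, 11, 9, 2)
  run J3 (needs (1, 4, 6, 0), free (6, 11, 9, 2)); after release of (1, 1, 0, 1) the pool is (7, 12, 9, 3)


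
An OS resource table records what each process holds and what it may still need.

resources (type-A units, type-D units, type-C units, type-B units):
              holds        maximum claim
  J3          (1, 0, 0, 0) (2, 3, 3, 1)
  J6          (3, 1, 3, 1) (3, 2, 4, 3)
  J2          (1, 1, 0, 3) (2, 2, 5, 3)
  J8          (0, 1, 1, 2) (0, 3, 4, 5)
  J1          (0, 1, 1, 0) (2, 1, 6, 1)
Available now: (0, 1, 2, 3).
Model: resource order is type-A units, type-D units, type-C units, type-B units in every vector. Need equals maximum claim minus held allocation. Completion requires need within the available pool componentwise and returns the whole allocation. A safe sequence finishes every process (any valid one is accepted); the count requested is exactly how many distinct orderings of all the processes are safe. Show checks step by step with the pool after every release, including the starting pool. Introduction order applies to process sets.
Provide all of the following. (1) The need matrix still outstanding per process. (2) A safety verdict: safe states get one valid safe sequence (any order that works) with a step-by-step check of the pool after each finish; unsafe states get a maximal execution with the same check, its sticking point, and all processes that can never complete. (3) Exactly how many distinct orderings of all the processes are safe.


(1) Need matrix, components ordered type-A units, type-D units, type-C units, type-B units:
  J3: (1, 3, 3, 1)
  J6: (0, 1, 1, 2)
  J2: (1, 1, 5, 0)
  J8: (0, 2, 3, 3)
  J1: (2, 0, 5, 1)
(2) SAFE — a valid safe sequence is J6, J8, J1, J3, J2.
Key observation: reading the order forward, J6 is the first process whose need (0, 1, 1, 2) meets the free pool (0, 1, 2, 3) exactly on a resource it requests.
Verifying each step:
  pool = (0, 1, 2, 3)
  run J6 (needs (0, 1, 1, 2), free (0, 1, 2, 3)); after release of (3, 1, 3, 1) the pool is (3, 2, 5, 4)
  run J8 (needs (0, 2, 3, 3), free (3, 2, 5, 4)); after release of (0, 1, 1, 2) the pool is (3, 3, 6, 6)
  run J1 (needs (2, 0, 5, 1), free (3, 3, 6, 6)); after release of (0, 1, 1, 0) the pool is (3, 4, 7, 6)
  run J3 (needs (1, 3, 3, 1), free (3, 4, 7, 6)); after release of (1, 0, 0, 0) the pool is (4, 4, 7, 6)
  run J2 (needs (1, 1, 5, 0), free (4, 4, 7, 6)); after release of (1, 1, 0, 3) the pool is (5, 5, 7, 9)
(3) The exact count: 18 of the possible complete orderings are safe sequences.


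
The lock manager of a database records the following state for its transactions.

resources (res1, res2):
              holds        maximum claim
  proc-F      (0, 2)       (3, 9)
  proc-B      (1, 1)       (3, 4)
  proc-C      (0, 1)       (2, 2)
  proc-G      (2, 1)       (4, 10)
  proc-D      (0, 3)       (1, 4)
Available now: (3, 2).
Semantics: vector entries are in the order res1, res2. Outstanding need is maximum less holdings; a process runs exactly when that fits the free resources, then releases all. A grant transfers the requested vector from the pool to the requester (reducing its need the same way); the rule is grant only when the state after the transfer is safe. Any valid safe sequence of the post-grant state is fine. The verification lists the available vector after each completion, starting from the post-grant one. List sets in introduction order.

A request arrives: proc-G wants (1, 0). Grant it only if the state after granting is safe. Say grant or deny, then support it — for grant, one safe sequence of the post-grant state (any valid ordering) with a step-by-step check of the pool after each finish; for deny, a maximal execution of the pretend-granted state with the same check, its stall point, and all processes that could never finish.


GRANT: granting preserves safety; a valid post-grant sequence is proc-D, proc-B, proc-C, proc-F, proc-G.
Key observation: with (2, 2) left after the transfer, proc-D can run at once — the state stays safe.
Step-by-step check of the post-grant state:
  pool = (2, 2)
  run proc-D (needs (1, 1), free (2, 2)); after release of (0, 3) the pool is (2, 5)
  run proc-B (needs (2, 3), free (2, 5)); after release of (1, 1) the pool is (3, 6)
  run proc-C (needs (2, 1), free (3, 6)); after release of (0, 1) the pool is (3, 7)
  run proc-F (needs (3, 7), free (3, 7)); after release of (0, 2) the pool is (3, 9)
  run proc-G (needs (1, 9), free (3, 9)); after release of (3, 1) the pool is (6, 10)


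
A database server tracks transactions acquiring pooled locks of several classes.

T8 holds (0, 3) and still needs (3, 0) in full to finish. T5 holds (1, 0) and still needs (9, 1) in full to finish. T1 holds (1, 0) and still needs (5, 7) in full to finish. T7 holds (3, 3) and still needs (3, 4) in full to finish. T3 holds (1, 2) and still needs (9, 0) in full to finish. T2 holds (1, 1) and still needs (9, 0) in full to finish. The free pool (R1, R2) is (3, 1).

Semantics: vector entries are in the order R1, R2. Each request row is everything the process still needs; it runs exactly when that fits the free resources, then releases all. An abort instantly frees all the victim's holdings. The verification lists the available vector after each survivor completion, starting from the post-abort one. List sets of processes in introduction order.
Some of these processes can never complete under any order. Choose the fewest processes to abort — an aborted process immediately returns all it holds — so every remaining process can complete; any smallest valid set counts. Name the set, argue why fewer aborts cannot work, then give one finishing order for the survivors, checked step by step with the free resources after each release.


Minimum abort set: T5 and T2.
Key observation: T3 had no path to completion before; after the abort of T5 and T2 ((2, 1) returned), step 4 is where it fits.
Why nothing smaller works — every single abort fails: T8 alone leaves T5 blocked (short on R1); T5 alone leaves T3 blocked (short on R1); T1 alone leaves T5 blocked (short on R1); T7 alone leaves T5 blocked (short on R1); T3 alone leaves T5 blocked (short on R1); T2 alone leaves T5 blocked (short on R1).
One survivor order: T8, T7, T1, T3. Step-by-step check (post-abort pool first):
  pool = (5, 2)
  T8 needs (3, 0) <= (5, 2) -> finishes; pool += (0, 3) = (5, 5)
  T7 needs (3, 4) <= (5, 5) -> finishes; pool += (3, 3) = (8, 8)
  T1 needs (5, 7) <= (8, 8) -> finishes; pool += (1, 0) = (9, 8)
  T3 needs (9, 0) <= (9, 8) -> finishes; pool += (1, 2) = (10, 10)


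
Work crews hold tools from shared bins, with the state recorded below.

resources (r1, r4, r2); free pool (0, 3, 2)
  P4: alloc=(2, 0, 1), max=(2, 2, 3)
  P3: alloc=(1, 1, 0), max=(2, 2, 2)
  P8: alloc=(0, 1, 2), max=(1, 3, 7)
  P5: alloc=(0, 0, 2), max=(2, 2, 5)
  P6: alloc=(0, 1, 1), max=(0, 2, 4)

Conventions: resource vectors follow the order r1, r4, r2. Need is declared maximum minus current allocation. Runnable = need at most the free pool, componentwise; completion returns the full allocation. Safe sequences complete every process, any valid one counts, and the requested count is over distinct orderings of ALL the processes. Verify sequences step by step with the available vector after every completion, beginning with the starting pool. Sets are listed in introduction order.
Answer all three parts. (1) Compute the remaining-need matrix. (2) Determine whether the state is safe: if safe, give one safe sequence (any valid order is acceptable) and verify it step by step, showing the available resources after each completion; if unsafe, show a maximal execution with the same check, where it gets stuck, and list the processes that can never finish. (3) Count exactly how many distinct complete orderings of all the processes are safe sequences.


(1) Need matrix, components ordered r1, r4, r2:
  P4: (0, 2, 2)
  P3: (1, 1, 2)
  P8: (1, 2, 5)
  P5: (2, 2, 3)
  P6: (0, 1, 3)
(2) The state is SAFE; one workable sequence: P4, P6, P5, P8, P3.
Key observation: reading the order forward, P4 is the first process whose need (0, 2, 2) meets the free pool (0, 3, 2) exactly on a resource it requests.
Walking it through:
  pool = (0, 3, 2)
  P4 needs (0, 2, 2) <= (0, 3, 2) -> finishes; pool += (2, 0, 1) = (2, 3, 3)
  P6 needs (0, 1, 3) <= (2, 3, 3) -> finishes; pool += (0, 1, 1) = (2, 4, 4)
  P5 needs (2, 2, 3) <= (2, 4, 4) -> finishes; pool += (0, 0, 2) = (2, 4, 6)
  P8 needs (1, 2, 5) <= (2, 4, 6) -> finishes; pool += (0, 1, 2) = (2, 5, 8)
  P3 needs (1, 1, 2) <= (2, 5, 8) -> finishes; pool += (1, 1, 0) = (3, 6, 8)
(3) The exact count: 12 of the possible complete orderings are safe sequences.


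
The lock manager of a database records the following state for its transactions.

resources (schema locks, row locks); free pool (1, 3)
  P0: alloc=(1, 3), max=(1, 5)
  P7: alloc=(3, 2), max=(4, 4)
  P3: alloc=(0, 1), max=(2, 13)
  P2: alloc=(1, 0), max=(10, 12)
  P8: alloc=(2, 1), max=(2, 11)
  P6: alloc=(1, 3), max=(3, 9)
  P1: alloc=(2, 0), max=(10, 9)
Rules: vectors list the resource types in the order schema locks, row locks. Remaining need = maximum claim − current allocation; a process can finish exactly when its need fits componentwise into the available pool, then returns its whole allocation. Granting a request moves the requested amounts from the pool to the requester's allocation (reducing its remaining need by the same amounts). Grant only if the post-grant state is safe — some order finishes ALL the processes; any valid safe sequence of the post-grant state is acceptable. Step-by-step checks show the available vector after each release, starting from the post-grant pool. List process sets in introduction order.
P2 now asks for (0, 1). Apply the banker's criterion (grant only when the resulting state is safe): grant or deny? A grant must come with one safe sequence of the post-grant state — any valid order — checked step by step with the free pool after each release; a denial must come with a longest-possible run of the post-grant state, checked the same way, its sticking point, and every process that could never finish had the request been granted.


GRANT: granting preserves safety; a valid post-grant sequence is P0, P7, P6, P8, P1, P2, P3.
Key observation: with (1, 2) left after the transfer, P0 can run at once — the state stays safe.
Verifying the post-grant state step by step:
  pool = (1, 2)
  P0 needs (0, 2) <= (1, 2) -> finishes; pool += (1, 3) = (2, 5)
  P7 needs (1, 2) <= (2, 5) -> finishes; pool += (3, 2) = (5, 7)
  P6 needs (2, 6) <= (5, 7) -> finishes; pool += (1, 3) = (6, 10)
  P8 needs (0, 10) <= (6, 10) -> finishes; pool += (2, 1) = (8, 11)
  P1 needs (8, 9) <= (8, 11) -> finishes; pool += (2, 0) = (10, 11)
  P2 needs (9, 11) <= (10, 11) -> finishes; pool += (1, 1) = (11, 12)
  P3 needs (2, 12) <= (11, 12) -> finishes; pool += (0, 1) = (11, 13)


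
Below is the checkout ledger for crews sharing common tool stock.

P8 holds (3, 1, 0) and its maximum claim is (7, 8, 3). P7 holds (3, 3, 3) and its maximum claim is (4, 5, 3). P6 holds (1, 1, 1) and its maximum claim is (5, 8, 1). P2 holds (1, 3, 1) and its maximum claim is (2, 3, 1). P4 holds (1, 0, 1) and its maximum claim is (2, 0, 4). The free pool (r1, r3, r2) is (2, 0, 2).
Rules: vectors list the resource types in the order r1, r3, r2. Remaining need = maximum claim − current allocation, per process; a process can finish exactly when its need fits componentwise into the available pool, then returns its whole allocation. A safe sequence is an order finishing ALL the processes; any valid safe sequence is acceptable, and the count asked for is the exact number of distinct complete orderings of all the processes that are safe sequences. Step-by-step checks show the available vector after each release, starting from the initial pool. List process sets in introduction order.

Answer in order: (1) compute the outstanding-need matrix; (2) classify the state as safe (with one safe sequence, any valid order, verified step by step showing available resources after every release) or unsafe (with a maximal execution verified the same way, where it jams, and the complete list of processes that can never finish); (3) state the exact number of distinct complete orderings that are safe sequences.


(1) Need matrix, components ordered r1, r3, r2:
  P8: (4, 7, 3)
  P7: (1, 2, 0)
  P6: (4, 7, 0)
  P2: (1, 0, 0)
  P4: (1, 0, 3)
(2) UNSAFE — no complete ordering exists.
Key observation: P2, P7, P4 can finish, but then (7, 6, 7) is all there is, and the blocked group's r3 demands exceed it.
Going as far as possible: P2, P7, P4; after that, nothing fits. Walking it through:
  pool = (2, 0, 2)
  run P2 (needs (1, 0, 0), free (2, 0, 2)); after release of (1, 3, 1) the pool is (3, 3, 3)
  run P7 (needs (1, 2, 0), free (3, 3, 3)); after release of (3, 3, 3) the pool is (6, 6, 6)
  run P4 (needs (1, 0, 3), free (6, 6, 6)); after release of (1, 0, 1) the pool is (7, 6, 7)
  P8 still needs (4, 7, 3) but only (7, 6, 7) is free — short on r3
  P6 still needs (4, 7, 0) but only (7, 6, 7) is free — short on r3
Processes that can never finish: P8 and P6.
(3) Precisely 0 of the possible complete orderings are safe sequences.


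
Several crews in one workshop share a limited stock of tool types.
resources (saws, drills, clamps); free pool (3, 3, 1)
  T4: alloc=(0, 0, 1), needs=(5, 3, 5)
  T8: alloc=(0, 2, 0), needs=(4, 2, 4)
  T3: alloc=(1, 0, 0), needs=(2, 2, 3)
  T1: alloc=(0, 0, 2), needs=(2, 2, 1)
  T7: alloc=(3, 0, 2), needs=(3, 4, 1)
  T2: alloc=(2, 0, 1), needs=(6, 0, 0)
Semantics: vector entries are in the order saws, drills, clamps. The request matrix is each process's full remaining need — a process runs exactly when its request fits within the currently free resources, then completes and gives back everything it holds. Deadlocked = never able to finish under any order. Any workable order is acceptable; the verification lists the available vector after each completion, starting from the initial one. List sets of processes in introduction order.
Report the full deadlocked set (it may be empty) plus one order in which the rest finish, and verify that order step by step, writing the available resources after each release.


The deadlocked set is T4, T8, T7 and T2.
Key observation: after T1, T3 the pool peaks at (4, 3, 3), and each blocked process is short somewhere: T4 on saws, clamps; T8 on clamps; T7 on drills; T2 on saws.
One completion order for the rest: T1, T3. Check, step by step:
  pool = (3, 3, 1)
  run T1 (needs (2, 2, 1), free (3, 3, 1)); after release of (0, 0, 2) the pool is (3, 3, 3)
  run T3 (needs (2, 2, 3), free (3, 3, 3)); after release of (1, 0, 0) the pool is (4, 3, 3)
The stuck group stays short no matter what:
  T4 still needs (5, 3, 5) but only (4, 3, 3) is free — short on saws and clamps
  T8 still needs (4, 2, 4) but only (4, 3, 3) is free — short on clamps
  T7 still needs (3, 4, 1) but only (4, 3, 3) is free — short on drills
  T2 still needs (6, 0, 0) but only (4, 3, 3) is free — short on saws


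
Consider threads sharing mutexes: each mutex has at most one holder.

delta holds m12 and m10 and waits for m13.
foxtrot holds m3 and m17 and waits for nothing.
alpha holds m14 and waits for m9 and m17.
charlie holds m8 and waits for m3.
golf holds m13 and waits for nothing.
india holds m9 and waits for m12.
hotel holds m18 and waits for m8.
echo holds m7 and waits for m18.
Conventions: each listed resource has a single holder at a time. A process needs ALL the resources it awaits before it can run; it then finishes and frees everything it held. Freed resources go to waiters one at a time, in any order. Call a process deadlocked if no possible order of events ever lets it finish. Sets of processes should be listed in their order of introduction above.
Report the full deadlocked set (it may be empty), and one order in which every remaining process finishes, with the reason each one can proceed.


No process is deadlocked.
Key observation: no waiting chain loops back on itself — every chain ends at a process that waits on nothing, so everyone eventually runs.
A valid finishing order for the others: foxtrot, golf, charlie, delta, india, alpha, hotel, echo.
Verifying each step:
  run foxtrot (it waits on nothing); releases m3 and m17
  run golf (it waits on nothing); releases m13
  charlie waits on m3 — all released -> runs and releases m8
  delta waits on m13 — all released -> runs and releases m12 and m10
  india waits on m12 — all released -> runs and releases m9
  alpha waits on m9 and m17 — all released -> runs and releases m14
  hotel waits on m8 — all released -> runs and releases m18
  echo waits on m18 — all released -> runs and releases m7


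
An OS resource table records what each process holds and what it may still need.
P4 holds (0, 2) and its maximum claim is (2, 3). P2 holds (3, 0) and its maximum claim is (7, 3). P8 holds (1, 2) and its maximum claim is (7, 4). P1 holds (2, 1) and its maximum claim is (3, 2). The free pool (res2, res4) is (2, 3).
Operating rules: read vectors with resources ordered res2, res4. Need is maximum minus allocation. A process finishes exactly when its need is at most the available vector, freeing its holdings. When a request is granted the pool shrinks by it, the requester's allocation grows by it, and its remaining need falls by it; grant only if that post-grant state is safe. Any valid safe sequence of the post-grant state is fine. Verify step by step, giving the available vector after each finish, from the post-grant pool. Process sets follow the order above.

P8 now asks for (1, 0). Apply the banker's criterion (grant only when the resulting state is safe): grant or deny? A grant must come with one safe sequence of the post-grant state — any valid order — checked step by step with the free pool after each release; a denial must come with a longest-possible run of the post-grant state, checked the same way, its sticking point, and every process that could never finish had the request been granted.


DENY: after the grant no complete ordering would exist.
Key observation: after P1, P4 complete, (3, 6) is the best the pool ever gets, yet each leftover process wants more res2.
After a pretend grant, a maximal execution: P1, P4 — then nothing else fits. Step-by-step check:
  pool = (1, 3)
  run P1 (needs (1, 1), free (1, 3)); after release of (2, 1) the pool is (3, 4)
  run P4 (needs (2, 1), free (3, 4)); after release of (0, 2) the pool is (3, 6)
  blocked: P2 wants (4, 3), pool (3, 6) — not enough res2
  blocked: P8 wants (5, 2), pool (3, 6) — not enough res2
Had the request been granted, P2 and P8 could never finish.


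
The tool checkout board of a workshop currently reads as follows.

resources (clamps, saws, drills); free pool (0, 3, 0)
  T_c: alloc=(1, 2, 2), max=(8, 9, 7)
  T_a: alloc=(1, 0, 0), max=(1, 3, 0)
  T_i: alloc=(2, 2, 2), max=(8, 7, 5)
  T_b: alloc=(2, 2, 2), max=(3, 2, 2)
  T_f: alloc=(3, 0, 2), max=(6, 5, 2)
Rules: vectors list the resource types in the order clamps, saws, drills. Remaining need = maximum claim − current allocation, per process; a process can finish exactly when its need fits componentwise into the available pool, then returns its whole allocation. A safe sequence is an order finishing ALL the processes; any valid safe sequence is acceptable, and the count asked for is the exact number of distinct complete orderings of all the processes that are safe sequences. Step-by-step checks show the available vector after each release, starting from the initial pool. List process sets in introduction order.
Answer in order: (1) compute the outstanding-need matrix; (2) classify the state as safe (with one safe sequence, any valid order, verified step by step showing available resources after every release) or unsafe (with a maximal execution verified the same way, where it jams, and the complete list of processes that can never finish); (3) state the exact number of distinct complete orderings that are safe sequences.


(1) Outstanding need per process (order clamps, saws, drills):
  T_c: (7, 7, 5)
  T_a: (0, 3, 0)
  T_i: (6, 5, 3)
  T_b: (1, 0, 0)
  T_f: (3, 5, 0)
(2) The state is SAFE; one workable sequence: T_a, T_b, T_f, T_i, T_c.
Key observation: reading the order forward, T_a is the first process whose need (0, 3, 0) meets the free pool (0, 3, 0) exactly on a resource it requests.
Check, step by step:
  pool = (0, 3, 0)
  T_a: need (0, 3, 0) fits (0, 3, 0); releases (1, 0, 0), pool now (1, 3, 0)
  T_b: need (1, 0, 0) fits (1, 3, 0); releases (2, 2, 2), pool now (3, 5, 2)
  T_f: need (3, 5, 0) fits (3, 5, 2); releases (3, 0, 2), pool now (6, 5, 4)
  T_i: need (6, 5, 3) fits (6, 5, 4); releases (2, 2, 2), pool now (8, 7, 6)
  T_c: need (7, 7, 5) fits (8, 7, 6); releases (1, 2, 2), pool now (9, 9, 8)
(3) Exactly 1 of the possible complete orderings is a safe sequence.


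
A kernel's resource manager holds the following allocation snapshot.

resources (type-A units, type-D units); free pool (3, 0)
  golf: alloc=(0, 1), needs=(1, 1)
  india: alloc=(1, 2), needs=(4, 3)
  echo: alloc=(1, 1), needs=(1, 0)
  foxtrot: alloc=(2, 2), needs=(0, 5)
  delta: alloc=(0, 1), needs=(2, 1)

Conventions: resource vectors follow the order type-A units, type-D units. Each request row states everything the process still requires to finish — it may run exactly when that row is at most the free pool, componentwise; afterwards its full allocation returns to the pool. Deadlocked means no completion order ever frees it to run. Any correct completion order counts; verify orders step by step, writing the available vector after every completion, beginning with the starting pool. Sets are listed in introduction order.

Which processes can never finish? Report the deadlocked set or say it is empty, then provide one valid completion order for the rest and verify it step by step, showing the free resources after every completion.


Nothing here is deadlocked.
Key observation: no deadlock: echo fits now, and the freed resources carry the rest through.
A valid finishing order for the others: echo, delta, golf, india, foxtrot. Walking it through:
  pool = (3, 0)
  echo: need (1, 0) fits (3, 0); releases (1, 1), pool now (4, 1)
  delta: need (2, 1) fits (4, 1); releases (0, 1), pool now (4, 2)
  golf: need (1, 1) fits (4, 2); releases (0, 1), pool now (4, 3)
  india: need (4, 3) fits (4, 3); releases (1, 2), pool now (5, 5)
  foxtrot: need (0, 5) fits (5, 5); releases (2, 2), pool now (7, 7)


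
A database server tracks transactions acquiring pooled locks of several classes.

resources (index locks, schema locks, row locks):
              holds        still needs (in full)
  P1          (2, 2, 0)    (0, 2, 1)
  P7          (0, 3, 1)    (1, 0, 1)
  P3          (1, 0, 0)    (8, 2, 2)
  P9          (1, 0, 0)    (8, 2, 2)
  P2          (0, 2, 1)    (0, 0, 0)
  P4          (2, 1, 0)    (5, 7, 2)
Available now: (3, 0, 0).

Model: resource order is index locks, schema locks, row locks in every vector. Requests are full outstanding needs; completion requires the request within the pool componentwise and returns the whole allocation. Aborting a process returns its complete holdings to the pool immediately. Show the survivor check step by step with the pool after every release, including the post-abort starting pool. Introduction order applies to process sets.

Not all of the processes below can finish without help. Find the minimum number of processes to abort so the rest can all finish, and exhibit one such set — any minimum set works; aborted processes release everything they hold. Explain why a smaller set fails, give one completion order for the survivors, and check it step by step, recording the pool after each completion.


Minimum abort set: P3.
Key observation: P9 could never have finished before the abort; with (1, 0, 0) returned by P3, it fits at step 5.
Why nothing smaller works: aborting no one leaves the state deadlocked as given.
One survivor order: P2, P1, P7, P4, P9. Verifying each step (post-abort pool first):
  pool = (4, 0, 0)
  P2 needs (0, 0, 0) <= (4, 0, 0) -> finishes; pool += (0, 2, 1) = (4, 2, 1)
  P1 needs (0, 2, 1) <= (4, 2, 1) -> finishes; pool += (2, 2, 0) = (6, 4, 1)
  P7 needs (1, 0, 1) <= (6, 4, 1) -> finishes; pool += (0, 3, 1) = (6, 7, 2)
  P4 needs (5, 7, 2) <= (6, 7, 2) -> finishes; pool += (2, 1, 0) = (8, 8, 2)
  P9 needs (8, 2, 2) <= (8, 8, 2) -> finishes; pool += (1, 0, 0) = (9, 8, 2)


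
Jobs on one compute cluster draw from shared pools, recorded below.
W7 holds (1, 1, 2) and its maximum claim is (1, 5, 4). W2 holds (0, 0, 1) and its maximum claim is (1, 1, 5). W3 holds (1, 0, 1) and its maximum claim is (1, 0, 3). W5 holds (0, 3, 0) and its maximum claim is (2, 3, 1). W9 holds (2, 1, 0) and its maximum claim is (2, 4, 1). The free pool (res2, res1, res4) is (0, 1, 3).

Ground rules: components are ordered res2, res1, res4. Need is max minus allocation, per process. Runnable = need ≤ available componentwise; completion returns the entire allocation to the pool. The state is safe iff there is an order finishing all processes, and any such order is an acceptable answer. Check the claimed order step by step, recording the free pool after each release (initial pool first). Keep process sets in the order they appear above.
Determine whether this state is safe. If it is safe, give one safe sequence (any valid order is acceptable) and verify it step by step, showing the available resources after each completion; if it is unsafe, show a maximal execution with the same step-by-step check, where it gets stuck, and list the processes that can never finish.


UNSAFE — no complete ordering exists.
Key observation: after W3, W2 the pool peaks at (1, 1, 5), and each blocked process is short somewhere: W7 on res1; W5 on res2; W9 on res1.
Going as far as possible: W3, W2; after that, nothing fits. Check, step by step:
  pool = (0, 1, 3)
  run W3 (needs (0, 0, 2), free (0, 1, 3)); after release of (1, 0, 1) the pool is (1, 1, 4)
  run W2 (needs (1, 1, 4), free (1, 1, 4)); after release of (0, 0, 1) the pool is (1, 1, 5)
  W7 still needs (0, 4, 2) but only (1, 1, 5) is free — short on res1
  W5 still needs (2, 0, 1) but only (1, 1, 5) is free — short on res2
  W9 still needs (0, 3, 1) but only (1, 1, 5) is free — short on res1
Processes that can never finish: W7, W5 and W9.


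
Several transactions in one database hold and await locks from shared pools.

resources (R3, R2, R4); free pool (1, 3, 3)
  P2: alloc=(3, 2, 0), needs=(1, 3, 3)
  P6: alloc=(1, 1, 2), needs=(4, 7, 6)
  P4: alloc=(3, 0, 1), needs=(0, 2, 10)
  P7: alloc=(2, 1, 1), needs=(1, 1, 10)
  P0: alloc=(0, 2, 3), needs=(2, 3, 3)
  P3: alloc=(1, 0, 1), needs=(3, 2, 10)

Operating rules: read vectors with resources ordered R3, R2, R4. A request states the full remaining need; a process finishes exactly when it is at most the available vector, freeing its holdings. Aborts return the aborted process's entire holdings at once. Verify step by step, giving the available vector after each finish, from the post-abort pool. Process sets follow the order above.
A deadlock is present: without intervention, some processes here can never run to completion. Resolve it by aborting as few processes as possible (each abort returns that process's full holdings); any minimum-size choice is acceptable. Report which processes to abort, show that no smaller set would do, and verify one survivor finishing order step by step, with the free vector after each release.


Abort P4 and P7.
Key observation: P3 had no path to completion before; after the abort of P4 and P7 ((5, 1, 2) returned), step 4 is where it fits.
Why nothing smaller works — every single abort fails: P2 alone leaves P4 blocked (short on R4); P6 alone leaves P4 blocked (short on R4); P4 alone leaves P7 blocked (short on R4); P7 alone leaves P4 blocked (short on R4); P0 alone leaves P4 blocked (short on R4); P3 alone leaves P4 blocked (short on R4).
The survivors complete as P2, P0, P6, P3. Verifying each step (starting from the post-abort pool):
  pool = (6, 4, 5)
  P2 needs (1, 3, 3) <= (6, 4, 5) -> finishes; pool += (3, 2, 0) = (9, 6, 5)
  P0 needs (2, 3, 3) <= (9, 6, 5) -> finishes; pool += (0, 2, 3) = (9, 8, 8)
  P6 needs (4, 7, 6) <= (9, 8, 8) -> finishes; pool += (1, 1, 2) = (10, 9, 10)
  P3 needs (3, 2, 10) <= (10, 9, 10) -> finishes; pool += (1, 0, 1) = (11, 9, 11)


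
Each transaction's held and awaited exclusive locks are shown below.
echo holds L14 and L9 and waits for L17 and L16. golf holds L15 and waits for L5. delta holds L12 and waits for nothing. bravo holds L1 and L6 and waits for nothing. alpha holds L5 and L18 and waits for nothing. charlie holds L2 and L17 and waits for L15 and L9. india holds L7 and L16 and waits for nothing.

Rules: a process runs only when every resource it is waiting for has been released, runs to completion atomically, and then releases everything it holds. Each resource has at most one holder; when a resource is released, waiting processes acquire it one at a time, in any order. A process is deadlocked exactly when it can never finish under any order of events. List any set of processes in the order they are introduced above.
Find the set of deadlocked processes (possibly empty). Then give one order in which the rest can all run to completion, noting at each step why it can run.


The deadlocked set is echo and charlie.
Key observation: the wait chain closes on itself along echo -> charlie -> echo; no other process is dragged down with it.
One completion order for the rest: india, bravo, delta, alpha, golf.
Walking it through:
  india: no waits; runs immediately, freeing L7 and L16
  bravo: no waits; runs immediately, freeing L1 and L6
  delta: no waits; runs immediately, freeing L12
  alpha: no waits; runs immediately, freeing L5 and L18
  golf waits on L5 — all released -> runs and releases L15


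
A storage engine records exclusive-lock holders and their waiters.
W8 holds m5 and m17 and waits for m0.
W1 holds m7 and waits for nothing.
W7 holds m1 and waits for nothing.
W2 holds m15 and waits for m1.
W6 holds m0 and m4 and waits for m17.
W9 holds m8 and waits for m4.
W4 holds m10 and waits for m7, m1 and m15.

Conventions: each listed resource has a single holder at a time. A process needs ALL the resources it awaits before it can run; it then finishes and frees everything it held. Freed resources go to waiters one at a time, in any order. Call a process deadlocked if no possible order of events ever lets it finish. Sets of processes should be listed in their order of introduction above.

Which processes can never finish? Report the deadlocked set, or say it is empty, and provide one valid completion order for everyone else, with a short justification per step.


Deadlocked set: W8, W6 and W9.
Key observation: the wait chain closes on itself along W8 -> W6 -> W8; W9 waits into the deadlock from upstream.
One completion order for the rest: W7, W1, W2, W4.
Walking it through:
  W7 waits on nothing -> runs at once and releases m1
  W1 waits on nothing -> runs at once and releases m7
  run W2 (all its waits — m1 — are resolved); releases m15
  run W4 (all its waits — m7, m1 and m15 — are resolved); releases m10
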